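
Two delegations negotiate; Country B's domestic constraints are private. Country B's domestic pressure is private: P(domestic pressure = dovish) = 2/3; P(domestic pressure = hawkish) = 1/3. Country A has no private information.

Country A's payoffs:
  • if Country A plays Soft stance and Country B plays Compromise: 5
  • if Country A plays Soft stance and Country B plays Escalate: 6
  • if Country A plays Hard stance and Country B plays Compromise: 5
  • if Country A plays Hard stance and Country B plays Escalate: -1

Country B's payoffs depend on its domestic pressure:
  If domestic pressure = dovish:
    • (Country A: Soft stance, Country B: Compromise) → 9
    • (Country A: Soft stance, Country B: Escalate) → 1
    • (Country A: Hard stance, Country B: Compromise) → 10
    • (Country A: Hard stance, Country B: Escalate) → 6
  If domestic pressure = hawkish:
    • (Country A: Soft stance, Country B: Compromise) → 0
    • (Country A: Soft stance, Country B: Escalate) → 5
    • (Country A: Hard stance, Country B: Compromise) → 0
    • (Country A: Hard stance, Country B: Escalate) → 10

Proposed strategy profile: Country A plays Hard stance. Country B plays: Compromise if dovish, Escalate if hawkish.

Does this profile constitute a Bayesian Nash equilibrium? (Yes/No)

No

A profile is a BNE iff every type of every player is best-responding given beliefs about the other side.
Country A plays Hard stance: E[Hard stance] = 2/3·(5) + 1/3·(-1) = 3; E[Soft stance] = 16/3. Not best-responding. ✗
Country B (domestic pressure dovish), facing Hard stance: Compromise gives 10, Escalate gives 6. Proposed Compromise is best. ✓
Country B (domestic pressure hawkish), facing Hard stance: Compromise gives 0, Escalate gives 10. Proposed Escalate is best. ✓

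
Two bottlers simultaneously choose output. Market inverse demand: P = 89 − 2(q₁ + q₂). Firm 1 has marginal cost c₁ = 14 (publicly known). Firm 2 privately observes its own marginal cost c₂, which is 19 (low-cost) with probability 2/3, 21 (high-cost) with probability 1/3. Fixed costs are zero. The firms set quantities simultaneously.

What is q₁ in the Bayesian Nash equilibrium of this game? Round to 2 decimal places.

Firm 2 with cost c maximizes (89 − 2(q₁+q₂) − c)·q₂, giving q₂(c) = (89 − c − 2q₁)/4.
E[c₂] = 2/3·19 + 1/3·21 = 19.6667
Firm 1's FOC against E[q₂] yields q₁ = (89 − 2·14 + E[c₂])/6 = (89 − 28 + 19.6667)/6 = 13.4444.

13.44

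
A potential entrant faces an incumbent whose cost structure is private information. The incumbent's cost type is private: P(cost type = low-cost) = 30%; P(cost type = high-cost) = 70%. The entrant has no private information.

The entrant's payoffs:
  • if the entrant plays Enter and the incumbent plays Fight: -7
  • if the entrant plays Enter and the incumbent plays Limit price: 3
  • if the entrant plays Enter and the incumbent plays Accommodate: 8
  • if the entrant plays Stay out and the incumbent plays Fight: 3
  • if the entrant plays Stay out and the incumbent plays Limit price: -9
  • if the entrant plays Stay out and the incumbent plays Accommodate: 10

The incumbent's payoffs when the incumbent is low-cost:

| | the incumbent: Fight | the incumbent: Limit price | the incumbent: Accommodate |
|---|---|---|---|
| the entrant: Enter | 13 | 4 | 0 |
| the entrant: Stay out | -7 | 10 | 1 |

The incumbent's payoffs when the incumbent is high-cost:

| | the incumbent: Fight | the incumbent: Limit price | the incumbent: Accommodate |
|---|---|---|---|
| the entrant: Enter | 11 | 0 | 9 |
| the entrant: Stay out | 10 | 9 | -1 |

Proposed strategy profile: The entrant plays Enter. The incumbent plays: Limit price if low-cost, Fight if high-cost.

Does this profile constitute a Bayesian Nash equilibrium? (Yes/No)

The entrant plays Enter: E[Enter] = 0.3·(3) + 0.7·(-7) = -4; E[Stay out] = -0.6. Not best-responding. ✗
The incumbent (cost type low-cost), facing Enter: Fight gives 13, Limit price gives 4, Accommodate gives 0. Proposed Limit price is not best — profitable deviation exists. ✗
The incumbent (cost type high-cost), facing Enter: Fight gives 11, Limit price gives 0, Accommodate gives 9. Proposed Fight is best. ✓

No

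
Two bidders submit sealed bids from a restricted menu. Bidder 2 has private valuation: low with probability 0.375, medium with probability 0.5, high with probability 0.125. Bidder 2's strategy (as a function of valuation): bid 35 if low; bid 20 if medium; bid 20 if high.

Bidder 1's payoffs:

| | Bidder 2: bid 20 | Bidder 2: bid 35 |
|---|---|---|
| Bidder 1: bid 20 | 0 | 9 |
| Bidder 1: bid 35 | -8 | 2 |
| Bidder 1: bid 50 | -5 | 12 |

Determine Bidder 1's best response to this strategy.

bid 20

E[bid 20] = 0.375·(9) + 0.5·(0) + 0.125·(0) = 3.375
E[bid 35] = 0.375·(2) + 0.5·(-8) + 0.125·(-8) = -4.25
E[bid 50] = 0.375·(12) + 0.5·(-5) + 0.125·(-5) = 1.375
Best response: bid 20 (3.375 is the largest).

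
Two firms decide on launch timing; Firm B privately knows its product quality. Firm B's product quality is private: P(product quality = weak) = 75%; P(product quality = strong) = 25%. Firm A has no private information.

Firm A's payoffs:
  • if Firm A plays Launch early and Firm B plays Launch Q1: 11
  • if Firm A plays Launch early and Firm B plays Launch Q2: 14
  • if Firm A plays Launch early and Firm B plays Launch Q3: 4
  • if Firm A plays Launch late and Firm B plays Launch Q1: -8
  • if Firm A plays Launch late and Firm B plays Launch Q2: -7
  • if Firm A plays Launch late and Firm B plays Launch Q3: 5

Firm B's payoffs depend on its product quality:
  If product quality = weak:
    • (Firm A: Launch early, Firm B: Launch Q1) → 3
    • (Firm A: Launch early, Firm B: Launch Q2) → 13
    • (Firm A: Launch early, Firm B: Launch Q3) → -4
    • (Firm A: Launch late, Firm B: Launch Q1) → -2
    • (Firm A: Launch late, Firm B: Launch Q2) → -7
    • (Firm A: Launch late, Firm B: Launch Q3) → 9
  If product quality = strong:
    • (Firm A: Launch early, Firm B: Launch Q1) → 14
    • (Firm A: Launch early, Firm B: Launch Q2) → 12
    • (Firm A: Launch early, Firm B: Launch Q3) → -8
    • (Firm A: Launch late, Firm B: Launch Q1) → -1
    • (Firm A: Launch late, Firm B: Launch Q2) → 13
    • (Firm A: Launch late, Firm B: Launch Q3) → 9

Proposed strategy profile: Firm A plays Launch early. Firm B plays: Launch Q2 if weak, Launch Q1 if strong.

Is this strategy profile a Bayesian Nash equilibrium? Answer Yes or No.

Yes

A profile is a BNE iff every type of every player is best-responding given beliefs about the other side.
Firm A plays Launch early: E[Launch early] = 0.75·(14) + 0.25·(11) = 13.25; E[Launch late] = -7.25. Best-responding. ✓
Firm B (product quality weak), facing Launch early: Launch Q1 gives 3, Launch Q2 gives 13, Launch Q3 gives -4. Proposed Launch Q2 is best. ✓
Firm B (product quality strong), facing Launch early: Launch Q1 gives 14, Launch Q2 gives 12, Launch Q3 gives -8. Proposed Launch Q1 is best. ✓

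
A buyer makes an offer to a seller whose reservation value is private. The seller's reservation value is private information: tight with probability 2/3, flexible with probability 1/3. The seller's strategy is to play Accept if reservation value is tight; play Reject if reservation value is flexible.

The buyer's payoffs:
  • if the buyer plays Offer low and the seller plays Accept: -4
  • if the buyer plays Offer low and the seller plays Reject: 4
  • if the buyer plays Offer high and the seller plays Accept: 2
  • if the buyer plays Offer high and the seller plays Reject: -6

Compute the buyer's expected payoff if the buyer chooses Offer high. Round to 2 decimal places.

-0.67

E[Offer high] = 2/3·2 + 1/3·(-6) = 4/3 + (-2) = -2/3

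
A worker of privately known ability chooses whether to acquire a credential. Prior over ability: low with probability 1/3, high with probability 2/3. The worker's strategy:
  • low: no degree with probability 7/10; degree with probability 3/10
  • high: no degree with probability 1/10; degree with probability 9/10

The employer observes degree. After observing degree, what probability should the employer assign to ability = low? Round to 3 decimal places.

P(degree) = (1/3)·(3/10) + (2/3)·(9/10) = 7/10
P(low | degree) = ((1/3)·(3/10)) / (7/10) = (1/10) / (7/10) = 1/7

0.143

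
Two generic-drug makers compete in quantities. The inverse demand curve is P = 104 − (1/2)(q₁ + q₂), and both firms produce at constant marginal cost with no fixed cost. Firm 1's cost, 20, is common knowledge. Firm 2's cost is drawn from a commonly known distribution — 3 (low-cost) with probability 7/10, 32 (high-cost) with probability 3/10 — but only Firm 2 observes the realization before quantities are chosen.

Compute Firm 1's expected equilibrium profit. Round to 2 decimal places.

Firm 2 with cost c maximizes (104 − (1/2)(q₁+q₂) − c)·q₂, giving q₂(c) = (104 − c − (1/2)q₁).
E[c₂] = 7/10·3 + 3/10·32 = 11.7
Firm 1's FOC against E[q₂] yields q₁ = (104 − 2·20 + E[c₂])/(3/2) = (104 − 40 + 11.7)/(3/2) = 50.4667.
E[P] = 104 − (1/2)·(q₁ + E[q₂]) = 45.2333; Firm 1's expected profit = (E[P] − 20)·q₁ = (45.2333 − 20)·50.4667 = 1273.44.

1273.44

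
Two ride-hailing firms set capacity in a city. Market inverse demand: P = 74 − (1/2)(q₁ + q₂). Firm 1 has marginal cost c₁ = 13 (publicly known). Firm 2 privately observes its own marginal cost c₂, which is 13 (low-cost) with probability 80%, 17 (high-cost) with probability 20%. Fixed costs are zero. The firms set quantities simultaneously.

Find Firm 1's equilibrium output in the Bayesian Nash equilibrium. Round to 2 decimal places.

41.20

Type-c best response for Firm 2: q₂(c) = (74 − c) − q₁/2.
Firm 1 maximizes expected profit; its first-order condition is 74 − q₁ − (1/2)E[q₂] − 13 = 0.
Substituting E[q₂] and solving: E[c₂] = 13.8, so q₁ = (74 − 2·13 + 13.8)/(3/2) = 41.2.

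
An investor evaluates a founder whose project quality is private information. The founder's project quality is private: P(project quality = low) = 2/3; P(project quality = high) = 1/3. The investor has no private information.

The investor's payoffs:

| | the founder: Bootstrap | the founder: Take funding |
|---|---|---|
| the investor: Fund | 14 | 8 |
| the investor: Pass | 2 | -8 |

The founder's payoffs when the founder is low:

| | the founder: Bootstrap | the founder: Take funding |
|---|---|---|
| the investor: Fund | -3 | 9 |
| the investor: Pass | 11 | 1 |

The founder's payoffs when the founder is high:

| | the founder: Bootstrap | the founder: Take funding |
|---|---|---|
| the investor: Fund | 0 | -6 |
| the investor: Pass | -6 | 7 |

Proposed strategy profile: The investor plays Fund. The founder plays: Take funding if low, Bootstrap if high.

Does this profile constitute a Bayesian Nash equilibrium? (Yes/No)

A profile is a BNE iff every type of every player is best-responding given beliefs about the other side.
The investor plays Fund: E[Fund] = 2/3·(8) + 1/3·(14) = 10; E[Pass] = -14/3. Best-responding. ✓
The founder (project quality low), facing Fund: Bootstrap gives -3, Take funding gives 9. Proposed Take funding is best. ✓
The founder (project quality high), facing Fund: Bootstrap gives 0, Take funding gives -6. Proposed Bootstrap is best. ✓

Yes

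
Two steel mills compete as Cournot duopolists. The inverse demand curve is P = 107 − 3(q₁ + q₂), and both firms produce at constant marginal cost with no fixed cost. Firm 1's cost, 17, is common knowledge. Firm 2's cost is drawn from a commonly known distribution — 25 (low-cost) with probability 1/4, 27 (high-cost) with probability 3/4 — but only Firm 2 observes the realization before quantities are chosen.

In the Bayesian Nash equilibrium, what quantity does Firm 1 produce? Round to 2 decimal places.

11.06

Type-c best response for Firm 2: q₂(c) = (107 − c)/6 − q₁/2.
Firm 1 maximizes expected profit; its first-order condition is 107 − 6q₁ − 3E[q₂] − 17 = 0.
Substituting E[q₂] and solving: E[c₂] = 26.5, so q₁ = (107 − 2·17 + 26.5)/9 = 11.0556.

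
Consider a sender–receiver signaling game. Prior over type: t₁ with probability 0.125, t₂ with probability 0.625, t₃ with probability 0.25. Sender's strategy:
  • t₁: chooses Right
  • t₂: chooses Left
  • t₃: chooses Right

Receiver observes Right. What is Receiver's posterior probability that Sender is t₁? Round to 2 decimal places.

0.33

Apply Bayes' rule using the sender's strategy as the likelihood.
P(Right) = 0.125·1 + 0.625·0 + 0.25·1 = 0.375
P(t₁ | Right) = (0.125·1) / 0.375 = 0.125 / 0.375 = 0.333333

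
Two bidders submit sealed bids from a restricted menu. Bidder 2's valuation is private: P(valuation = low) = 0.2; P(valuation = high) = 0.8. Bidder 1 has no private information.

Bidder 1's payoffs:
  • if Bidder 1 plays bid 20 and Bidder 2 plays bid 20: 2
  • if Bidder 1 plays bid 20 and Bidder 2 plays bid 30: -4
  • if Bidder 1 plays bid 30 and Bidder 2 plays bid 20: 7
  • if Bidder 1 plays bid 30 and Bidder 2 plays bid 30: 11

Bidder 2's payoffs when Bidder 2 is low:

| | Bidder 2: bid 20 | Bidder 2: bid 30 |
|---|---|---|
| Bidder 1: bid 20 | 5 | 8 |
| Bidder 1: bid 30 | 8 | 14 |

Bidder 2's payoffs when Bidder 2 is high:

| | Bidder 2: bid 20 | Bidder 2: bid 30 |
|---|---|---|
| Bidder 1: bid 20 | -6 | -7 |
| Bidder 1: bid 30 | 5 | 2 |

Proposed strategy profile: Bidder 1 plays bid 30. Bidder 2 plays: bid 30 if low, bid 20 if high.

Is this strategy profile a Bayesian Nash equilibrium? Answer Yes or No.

Bidder 1 plays bid 30: E[bid 30] = 0.2·(11) + 0.8·(7) = 7.8; E[bid 20] = 0.8. Best-responding. ✓
Bidder 2 (valuation low), facing bid 30: bid 20 gives 8, bid 30 gives 14. Proposed bid 30 is best. ✓
Bidder 2 (valuation high), facing bid 30: bid 20 gives 5, bid 30 gives 2. Proposed bid 20 is best. ✓

Yes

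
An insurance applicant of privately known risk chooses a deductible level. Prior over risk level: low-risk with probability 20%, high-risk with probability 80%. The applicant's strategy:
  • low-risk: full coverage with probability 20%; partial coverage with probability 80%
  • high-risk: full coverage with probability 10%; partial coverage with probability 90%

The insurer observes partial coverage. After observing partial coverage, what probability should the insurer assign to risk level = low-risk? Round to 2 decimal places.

P(partial coverage) = 0.2·0.8 + 0.8·0.9 = 0.88
P(low-risk | partial coverage) = (0.2·0.8) / 0.88 = 0.16 / 0.88 = 0.181818

0.18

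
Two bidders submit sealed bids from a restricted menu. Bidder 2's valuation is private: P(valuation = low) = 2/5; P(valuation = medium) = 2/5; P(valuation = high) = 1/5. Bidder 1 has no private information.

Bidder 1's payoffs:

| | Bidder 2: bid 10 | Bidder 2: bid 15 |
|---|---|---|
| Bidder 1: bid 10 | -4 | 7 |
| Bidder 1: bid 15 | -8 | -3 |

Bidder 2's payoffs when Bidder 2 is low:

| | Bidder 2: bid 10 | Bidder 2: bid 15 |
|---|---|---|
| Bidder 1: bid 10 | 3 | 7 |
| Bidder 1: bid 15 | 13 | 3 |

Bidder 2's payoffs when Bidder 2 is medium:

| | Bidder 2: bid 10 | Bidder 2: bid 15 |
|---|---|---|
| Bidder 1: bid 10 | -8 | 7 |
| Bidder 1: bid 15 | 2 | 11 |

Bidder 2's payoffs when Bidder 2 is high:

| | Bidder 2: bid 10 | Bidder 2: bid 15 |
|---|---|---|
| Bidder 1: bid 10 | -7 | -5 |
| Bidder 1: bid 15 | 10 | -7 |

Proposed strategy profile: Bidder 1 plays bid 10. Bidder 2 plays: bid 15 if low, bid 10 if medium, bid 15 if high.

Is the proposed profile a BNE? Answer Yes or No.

Bidder 1 plays bid 10: E[bid 10] = 2/5·(7) + 2/5·(-4) + 1/5·(7) = 13/5; E[bid 15] = -5. Best-responding. ✓
Bidder 2 (valuation low), facing bid 10: bid 10 gives 3, bid 15 gives 7. Proposed bid 15 is best. ✓
Bidder 2 (valuation medium), facing bid 10: bid 10 gives -8, bid 15 gives 7. Proposed bid 10 is not best — profitable deviation exists. ✗
Bidder 2 (valuation high), facing bid 10: bid 10 gives -7, bid 15 gives -5. Proposed bid 15 is best. ✓

No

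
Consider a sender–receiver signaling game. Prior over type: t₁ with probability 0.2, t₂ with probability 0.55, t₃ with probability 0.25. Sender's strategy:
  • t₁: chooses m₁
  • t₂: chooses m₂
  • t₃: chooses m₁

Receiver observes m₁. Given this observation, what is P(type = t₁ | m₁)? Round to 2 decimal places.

0.44

P(m₁) = 0.2·1 + 0.55·0 + 0.25·1 = 0.45
P(t₁ | m₁) = (0.2·1) / 0.45 = 0.2 / 0.45 = 0.444444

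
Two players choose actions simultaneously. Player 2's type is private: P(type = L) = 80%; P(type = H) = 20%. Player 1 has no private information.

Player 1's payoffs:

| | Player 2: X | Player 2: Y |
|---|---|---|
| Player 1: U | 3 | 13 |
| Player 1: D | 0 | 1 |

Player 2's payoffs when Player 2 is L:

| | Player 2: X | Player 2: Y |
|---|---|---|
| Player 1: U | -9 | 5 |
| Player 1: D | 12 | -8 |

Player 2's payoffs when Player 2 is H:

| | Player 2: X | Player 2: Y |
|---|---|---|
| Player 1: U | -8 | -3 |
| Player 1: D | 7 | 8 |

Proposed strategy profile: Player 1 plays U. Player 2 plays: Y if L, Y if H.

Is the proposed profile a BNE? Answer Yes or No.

Player 1 plays U: E[U] = 0.8·(13) + 0.2·(13) = 13; E[D] = 1. Best-responding. ✓
Player 2 (type L), facing U: X gives -9, Y gives 5. Proposed Y is best. ✓
Player 2 (type H), facing U: X gives -8, Y gives -3. Proposed Y is best. ✓

Yes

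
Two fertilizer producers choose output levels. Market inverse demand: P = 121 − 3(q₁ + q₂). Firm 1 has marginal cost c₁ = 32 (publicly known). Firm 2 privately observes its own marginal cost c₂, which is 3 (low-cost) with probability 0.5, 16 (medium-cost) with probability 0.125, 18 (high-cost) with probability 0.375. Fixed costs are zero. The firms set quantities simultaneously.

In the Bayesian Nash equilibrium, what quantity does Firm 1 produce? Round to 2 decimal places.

7.47

Type-c best response for Firm 2: q₂(c) = (121 − c)/6 − q₁/2.
Firm 1 maximizes expected profit; its first-order condition is 121 − 6q₁ − 3E[q₂] − 32 = 0.
Substituting E[q₂] and solving: E[c₂] = 10.25, so q₁ = (121 − 2·32 + 10.25)/9 = 7.47222.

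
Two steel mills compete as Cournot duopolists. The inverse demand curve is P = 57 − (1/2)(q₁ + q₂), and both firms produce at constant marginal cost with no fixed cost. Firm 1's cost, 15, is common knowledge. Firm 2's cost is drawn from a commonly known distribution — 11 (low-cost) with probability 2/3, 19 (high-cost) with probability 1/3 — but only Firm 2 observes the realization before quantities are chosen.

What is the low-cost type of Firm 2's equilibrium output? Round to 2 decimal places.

32.44

Type-c best response for Firm 2: q₂(c) = (57 − c) − q₁/2.
Firm 1 maximizes expected profit; its first-order condition is 57 − q₁ − (1/2)E[q₂] − 15 = 0.
Substituting E[q₂] and solving: E[c₂] = 13.6667, so q₁ = (57 − 2·15 + 13.6667)/(3/2) = 27.1111.
q₂(low-cost) = (57 − 11 − (1/2)·27.1111) = 32.4444.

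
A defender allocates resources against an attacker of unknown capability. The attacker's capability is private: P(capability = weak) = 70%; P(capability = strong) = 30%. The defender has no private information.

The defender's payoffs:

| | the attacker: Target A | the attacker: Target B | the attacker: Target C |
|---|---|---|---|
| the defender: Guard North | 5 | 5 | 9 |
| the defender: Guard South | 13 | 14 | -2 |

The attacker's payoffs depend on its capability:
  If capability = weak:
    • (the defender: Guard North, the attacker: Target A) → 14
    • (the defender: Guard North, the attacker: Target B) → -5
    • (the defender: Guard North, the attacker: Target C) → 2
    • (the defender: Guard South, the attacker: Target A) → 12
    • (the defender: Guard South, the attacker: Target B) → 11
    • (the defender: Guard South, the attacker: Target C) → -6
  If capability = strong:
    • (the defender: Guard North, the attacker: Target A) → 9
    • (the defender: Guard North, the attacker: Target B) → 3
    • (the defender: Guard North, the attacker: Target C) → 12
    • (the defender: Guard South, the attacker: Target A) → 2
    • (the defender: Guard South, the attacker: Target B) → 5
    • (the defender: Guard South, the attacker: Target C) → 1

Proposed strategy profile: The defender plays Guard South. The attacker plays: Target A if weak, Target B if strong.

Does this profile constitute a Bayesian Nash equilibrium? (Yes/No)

The defender plays Guard South: E[Guard South] = 0.7·(13) + 0.3·(14) = 13.3; E[Guard North] = 5. Best-responding. ✓
The attacker (capability weak), facing Guard South: Target A gives 12, Target B gives 11, Target C gives -6. Proposed Target A is best. ✓
The attacker (capability strong), facing Guard South: Target A gives 2, Target B gives 5, Target C gives 1. Proposed Target B is best. ✓

Yes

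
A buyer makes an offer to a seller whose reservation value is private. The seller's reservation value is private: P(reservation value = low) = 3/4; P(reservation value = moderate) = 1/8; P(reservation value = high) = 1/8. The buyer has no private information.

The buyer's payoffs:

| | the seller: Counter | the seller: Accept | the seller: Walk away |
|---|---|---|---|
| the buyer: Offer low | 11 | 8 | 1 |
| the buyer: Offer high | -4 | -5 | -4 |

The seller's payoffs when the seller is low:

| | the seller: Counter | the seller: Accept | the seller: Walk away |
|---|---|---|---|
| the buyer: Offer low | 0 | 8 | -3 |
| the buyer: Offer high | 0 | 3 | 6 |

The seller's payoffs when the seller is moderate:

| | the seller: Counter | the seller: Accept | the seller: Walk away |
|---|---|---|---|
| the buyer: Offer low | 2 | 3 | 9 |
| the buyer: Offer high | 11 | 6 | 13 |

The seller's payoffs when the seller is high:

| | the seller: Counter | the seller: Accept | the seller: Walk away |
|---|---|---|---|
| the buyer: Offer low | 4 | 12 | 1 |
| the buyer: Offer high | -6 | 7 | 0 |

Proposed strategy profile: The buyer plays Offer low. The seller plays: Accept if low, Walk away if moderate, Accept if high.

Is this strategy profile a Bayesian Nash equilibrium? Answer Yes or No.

Yes

The buyer plays Offer low: E[Offer low] = 3/4·(8) + 1/8·(1) + 1/8·(8) = 57/8; E[Offer high] = -39/8. Best-responding. ✓
The seller (reservation value low), facing Offer low: Counter gives 0, Accept gives 8, Walk away gives -3. Proposed Accept is best. ✓
The seller (reservation value moderate), facing Offer low: Counter gives 2, Accept gives 3, Walk away gives 9. Proposed Walk away is best. ✓
The seller (reservation value high), facing Offer low: Counter gives 4, Accept gives 12, Walk away gives 1. Proposed Accept is best. ✓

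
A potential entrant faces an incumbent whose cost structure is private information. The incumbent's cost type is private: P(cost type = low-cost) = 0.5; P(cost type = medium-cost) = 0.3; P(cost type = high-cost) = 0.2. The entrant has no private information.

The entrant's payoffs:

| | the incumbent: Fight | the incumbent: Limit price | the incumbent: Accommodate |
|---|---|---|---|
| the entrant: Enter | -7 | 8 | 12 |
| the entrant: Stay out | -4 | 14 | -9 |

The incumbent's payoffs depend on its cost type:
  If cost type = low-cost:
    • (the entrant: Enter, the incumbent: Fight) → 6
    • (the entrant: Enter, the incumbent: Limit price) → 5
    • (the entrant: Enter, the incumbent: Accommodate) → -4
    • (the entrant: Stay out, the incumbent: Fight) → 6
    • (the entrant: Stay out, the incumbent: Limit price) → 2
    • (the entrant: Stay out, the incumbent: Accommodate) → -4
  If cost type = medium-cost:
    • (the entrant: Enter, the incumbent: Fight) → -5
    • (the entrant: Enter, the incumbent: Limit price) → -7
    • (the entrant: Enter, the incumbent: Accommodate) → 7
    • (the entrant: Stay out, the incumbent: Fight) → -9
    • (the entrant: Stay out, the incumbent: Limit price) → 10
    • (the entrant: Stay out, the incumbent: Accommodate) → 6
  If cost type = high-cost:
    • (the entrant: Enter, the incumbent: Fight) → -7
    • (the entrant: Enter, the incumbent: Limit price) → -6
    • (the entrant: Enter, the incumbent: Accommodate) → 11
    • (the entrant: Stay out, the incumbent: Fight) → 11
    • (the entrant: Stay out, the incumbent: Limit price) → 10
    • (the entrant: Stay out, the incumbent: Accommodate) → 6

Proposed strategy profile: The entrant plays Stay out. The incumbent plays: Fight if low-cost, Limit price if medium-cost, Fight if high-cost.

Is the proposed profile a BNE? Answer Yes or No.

Yes

A profile is a BNE iff every type of every player is best-responding given beliefs about the other side.
The entrant plays Stay out: E[Stay out] = 0.5·(-4) + 0.3·(14) + 0.2·(-4) = 1.4; E[Enter] = -2.5. Best-responding. ✓
The incumbent (cost type low-cost), facing Stay out: Fight gives 6, Limit price gives 2, Accommodate gives -4. Proposed Fight is best. ✓
The incumbent (cost type medium-cost), facing Stay out: Fight gives -9, Limit price gives 10, Accommodate gives 6. Proposed Limit price is best. ✓
The incumbent (cost type high-cost), facing Stay out: Fight gives 11, Limit price gives 10, Accommodate gives 6. Proposed Fight is best. ✓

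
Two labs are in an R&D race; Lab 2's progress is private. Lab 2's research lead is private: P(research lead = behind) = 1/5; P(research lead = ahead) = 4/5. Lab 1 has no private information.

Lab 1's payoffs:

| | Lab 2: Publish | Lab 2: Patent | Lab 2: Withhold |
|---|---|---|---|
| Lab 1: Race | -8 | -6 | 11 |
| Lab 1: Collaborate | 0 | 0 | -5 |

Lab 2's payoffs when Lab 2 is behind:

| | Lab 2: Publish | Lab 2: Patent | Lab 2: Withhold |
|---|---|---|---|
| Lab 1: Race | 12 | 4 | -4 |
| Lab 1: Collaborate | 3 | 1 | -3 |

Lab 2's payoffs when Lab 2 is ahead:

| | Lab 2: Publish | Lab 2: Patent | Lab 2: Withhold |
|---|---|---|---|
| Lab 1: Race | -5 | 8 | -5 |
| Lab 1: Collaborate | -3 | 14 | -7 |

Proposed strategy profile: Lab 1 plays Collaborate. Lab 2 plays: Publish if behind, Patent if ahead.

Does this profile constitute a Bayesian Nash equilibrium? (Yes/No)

Lab 1 plays Collaborate: E[Collaborate] = 1/5·(0) + 4/5·(0) = 0; E[Race] = -32/5. Best-responding. ✓
Lab 2 (research lead behind), facing Collaborate: Publish gives 3, Patent gives 1, Withhold gives -3. Proposed Publish is best. ✓
Lab 2 (research lead ahead), facing Collaborate: Publish gives -3, Patent gives 14, Withhold gives -7. Proposed Patent is best. ✓

Yes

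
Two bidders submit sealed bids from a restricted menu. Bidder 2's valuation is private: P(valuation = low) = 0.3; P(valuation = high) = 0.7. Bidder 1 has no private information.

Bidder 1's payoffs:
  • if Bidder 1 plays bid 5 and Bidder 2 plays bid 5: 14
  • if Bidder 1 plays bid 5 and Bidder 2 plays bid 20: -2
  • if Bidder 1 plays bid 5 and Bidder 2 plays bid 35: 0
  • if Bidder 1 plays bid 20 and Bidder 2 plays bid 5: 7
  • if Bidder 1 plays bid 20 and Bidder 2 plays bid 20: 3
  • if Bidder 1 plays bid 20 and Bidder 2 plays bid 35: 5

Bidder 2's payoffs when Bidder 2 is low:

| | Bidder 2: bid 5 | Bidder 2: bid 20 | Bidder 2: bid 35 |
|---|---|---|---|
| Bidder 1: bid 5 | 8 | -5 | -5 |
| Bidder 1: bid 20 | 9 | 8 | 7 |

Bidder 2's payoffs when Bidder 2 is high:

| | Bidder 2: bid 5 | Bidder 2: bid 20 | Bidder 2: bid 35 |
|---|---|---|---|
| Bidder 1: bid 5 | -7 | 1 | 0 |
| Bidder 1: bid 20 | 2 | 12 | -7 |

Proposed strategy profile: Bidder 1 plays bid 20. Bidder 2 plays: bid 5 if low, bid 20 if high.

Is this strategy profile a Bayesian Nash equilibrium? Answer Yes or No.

Yes

A profile is a BNE iff every type of every player is best-responding given beliefs about the other side.
Bidder 1 plays bid 20: E[bid 20] = 0.3·(7) + 0.7·(3) = 4.2; E[bid 5] = 2.8. Best-responding. ✓
Bidder 2 (valuation low), facing bid 20: bid 5 gives 9, bid 20 gives 8, bid 35 gives 7. Proposed bid 5 is best. ✓
Bidder 2 (valuation high), facing bid 20: bid 5 gives 2, bid 20 gives 12, bid 35 gives -7. Proposed bid 20 is best. ✓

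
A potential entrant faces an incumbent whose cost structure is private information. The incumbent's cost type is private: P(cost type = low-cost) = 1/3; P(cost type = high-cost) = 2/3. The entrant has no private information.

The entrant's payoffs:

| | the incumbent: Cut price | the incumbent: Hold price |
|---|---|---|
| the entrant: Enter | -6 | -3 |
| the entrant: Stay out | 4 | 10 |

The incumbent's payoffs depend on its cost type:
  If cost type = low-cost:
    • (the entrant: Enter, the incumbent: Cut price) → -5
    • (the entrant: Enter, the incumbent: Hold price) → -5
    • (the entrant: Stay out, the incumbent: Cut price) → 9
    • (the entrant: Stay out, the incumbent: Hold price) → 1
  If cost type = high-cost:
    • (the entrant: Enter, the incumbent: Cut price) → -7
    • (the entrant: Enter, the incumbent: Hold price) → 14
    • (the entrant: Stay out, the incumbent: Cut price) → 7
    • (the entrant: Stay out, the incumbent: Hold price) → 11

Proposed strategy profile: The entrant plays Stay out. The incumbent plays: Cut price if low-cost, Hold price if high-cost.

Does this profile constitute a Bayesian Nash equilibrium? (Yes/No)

Yes

The entrant plays Stay out: E[Stay out] = 1/3·(4) + 2/3·(10) = 8; E[Enter] = -4. Best-responding. ✓
The incumbent (cost type low-cost), facing Stay out: Cut price gives 9, Hold price gives 1. Proposed Cut price is best. ✓
The incumbent (cost type high-cost), facing Stay out: Cut price gives 7, Hold price gives 11. Proposed Hold price is best. ✓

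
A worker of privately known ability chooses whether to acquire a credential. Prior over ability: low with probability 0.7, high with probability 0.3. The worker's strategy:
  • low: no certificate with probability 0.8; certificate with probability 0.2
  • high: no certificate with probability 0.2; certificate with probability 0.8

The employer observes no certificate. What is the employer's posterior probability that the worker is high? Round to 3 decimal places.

0.097

P(no certificate) = 0.7·0.8 + 0.3·0.2 = 0.62
P(high | no certificate) = (0.3·0.2) / 0.62 = 0.06 / 0.62 = 0.0967742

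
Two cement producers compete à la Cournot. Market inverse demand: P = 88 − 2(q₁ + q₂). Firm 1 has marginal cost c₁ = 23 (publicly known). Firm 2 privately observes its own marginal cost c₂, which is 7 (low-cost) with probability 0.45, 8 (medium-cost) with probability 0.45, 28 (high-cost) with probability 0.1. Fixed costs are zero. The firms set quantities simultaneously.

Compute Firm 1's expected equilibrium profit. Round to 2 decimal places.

Type-c best response for Firm 2: q₂(c) = (88 − c)/4 − q₁/2.
Firm 1 maximizes expected profit; its first-order condition is 88 − 4q₁ − 2E[q₂] − 23 = 0.
Substituting E[q₂] and solving: E[c₂] = 9.55, so q₁ = (88 − 2·23 + 9.55)/6 = 8.59167.
E[P] = 88 − 2·(q₁ + E[q₂]) = 40.1833; Firm 1's expected profit = (E[P] − 23)·q₁ = (40.1833 − 23)·8.59167 = 147.633.

147.63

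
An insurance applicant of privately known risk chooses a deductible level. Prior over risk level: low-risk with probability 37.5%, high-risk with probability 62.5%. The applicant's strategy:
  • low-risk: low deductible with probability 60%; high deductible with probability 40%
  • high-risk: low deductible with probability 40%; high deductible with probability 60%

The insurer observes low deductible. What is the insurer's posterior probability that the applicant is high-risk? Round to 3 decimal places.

0.526

Apply Bayes' rule using the sender's strategy as the likelihood.
P(low deductible) = 0.375·0.6 + 0.625·0.4 = 0.475
P(high-risk | low deductible) = (0.625·0.4) / 0.475 = 0.25 / 0.475 = 0.526316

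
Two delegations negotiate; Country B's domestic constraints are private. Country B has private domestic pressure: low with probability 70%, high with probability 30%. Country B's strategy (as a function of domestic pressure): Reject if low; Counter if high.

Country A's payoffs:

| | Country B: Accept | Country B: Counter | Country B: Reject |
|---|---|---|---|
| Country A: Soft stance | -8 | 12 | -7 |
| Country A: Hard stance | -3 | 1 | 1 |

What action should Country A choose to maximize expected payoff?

Compute Country A's expected payoff for each action, taking the expectation over Country B's type.
E[Soft stance] = 0.7·(-7) + 0.3·(12) = -1.3
E[Hard stance] = 0.7·(1) + 0.3·(1) = 1
Best response: Hard stance (1 is the largest).

Hard stance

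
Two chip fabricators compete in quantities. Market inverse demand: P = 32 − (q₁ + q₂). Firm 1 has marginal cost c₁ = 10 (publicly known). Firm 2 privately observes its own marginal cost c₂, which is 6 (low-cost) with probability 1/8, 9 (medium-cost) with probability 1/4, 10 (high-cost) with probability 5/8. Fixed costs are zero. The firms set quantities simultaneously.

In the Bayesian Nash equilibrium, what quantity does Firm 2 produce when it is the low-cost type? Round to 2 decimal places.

Each type of Firm 2 best-responds to q₁; Firm 1 best-responds to the expected q₂ over Firm 2's types.
Firm 2 with cost c maximizes (32 − (q₁+q₂) − c)·q₂, giving q₂(c) = (32 − c − q₁)/2.
E[c₂] = 1/8·6 + 1/4·9 + 5/8·10 = 9.25
Firm 1's FOC against E[q₂] yields q₁ = (32 − 2·10 + E[c₂])/3 = (32 − 20 + 9.25)/3 = 7.08333.
q₂(low-cost) = (32 − 6 − 7.08333)/2 = 9.45833.

9.46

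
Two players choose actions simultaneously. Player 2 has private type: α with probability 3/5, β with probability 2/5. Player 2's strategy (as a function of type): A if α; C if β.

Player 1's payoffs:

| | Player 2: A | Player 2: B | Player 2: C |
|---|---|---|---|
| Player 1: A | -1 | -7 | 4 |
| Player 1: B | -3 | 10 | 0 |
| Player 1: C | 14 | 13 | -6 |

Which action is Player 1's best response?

C

E[A] = 3/5·(-1) + 2/5·(4) = 1
E[B] = 3/5·(-3) + 2/5·(0) = -9/5
E[C] = 3/5·(14) + 2/5·(-6) = 6
Best response: C (6 is the largest).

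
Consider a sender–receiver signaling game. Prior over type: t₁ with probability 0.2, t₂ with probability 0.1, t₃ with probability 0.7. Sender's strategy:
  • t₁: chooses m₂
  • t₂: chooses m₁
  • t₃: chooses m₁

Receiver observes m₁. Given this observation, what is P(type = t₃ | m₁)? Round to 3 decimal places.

P(m₁) = 0.2·0 + 0.1·1 + 0.7·1 = 0.8
P(t₃ | m₁) = (0.7·1) / 0.8 = 0.7 / 0.8 = 0.875

0.875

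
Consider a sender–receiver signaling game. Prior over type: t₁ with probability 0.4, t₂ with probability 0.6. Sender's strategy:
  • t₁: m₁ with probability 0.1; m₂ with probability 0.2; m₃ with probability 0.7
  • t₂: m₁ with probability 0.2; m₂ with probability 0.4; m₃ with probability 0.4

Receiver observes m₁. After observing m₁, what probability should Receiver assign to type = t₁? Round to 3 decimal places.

Apply Bayes' rule using the sender's strategy as the likelihood.
P(m₁) = 0.4·0.1 + 0.6·0.2 = 0.16
P(t₁ | m₁) = (0.4·0.1) / 0.16 = 0.04 / 0.16 = 0.25

0.250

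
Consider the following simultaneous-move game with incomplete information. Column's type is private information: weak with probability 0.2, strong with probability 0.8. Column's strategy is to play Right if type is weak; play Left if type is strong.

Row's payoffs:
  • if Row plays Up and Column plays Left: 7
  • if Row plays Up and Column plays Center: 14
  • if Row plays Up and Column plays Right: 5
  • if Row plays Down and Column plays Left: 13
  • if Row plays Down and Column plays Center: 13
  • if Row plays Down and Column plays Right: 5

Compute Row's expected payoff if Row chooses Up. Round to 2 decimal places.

6.60

Take the expectation over Column's type, weighting each type's action by its prior probability.
E[Up] = 0.2·5 + 0.8·7 = 1 + 5.6 = 6.6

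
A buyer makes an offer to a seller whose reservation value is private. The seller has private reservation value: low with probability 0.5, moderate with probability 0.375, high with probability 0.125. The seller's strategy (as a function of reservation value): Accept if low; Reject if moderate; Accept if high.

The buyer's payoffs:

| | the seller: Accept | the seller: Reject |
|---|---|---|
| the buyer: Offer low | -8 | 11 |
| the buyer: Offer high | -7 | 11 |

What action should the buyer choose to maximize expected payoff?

Offer high

Compute the buyer's expected payoff for each action, taking the expectation over the seller's type.
E[Offer low] = 0.5·(-8) + 0.375·(11) + 0.125·(-8) = -0.875
E[Offer high] = 0.5·(-7) + 0.375·(11) + 0.125·(-7) = -0.25
Best response: Offer high (-0.25 is the largest).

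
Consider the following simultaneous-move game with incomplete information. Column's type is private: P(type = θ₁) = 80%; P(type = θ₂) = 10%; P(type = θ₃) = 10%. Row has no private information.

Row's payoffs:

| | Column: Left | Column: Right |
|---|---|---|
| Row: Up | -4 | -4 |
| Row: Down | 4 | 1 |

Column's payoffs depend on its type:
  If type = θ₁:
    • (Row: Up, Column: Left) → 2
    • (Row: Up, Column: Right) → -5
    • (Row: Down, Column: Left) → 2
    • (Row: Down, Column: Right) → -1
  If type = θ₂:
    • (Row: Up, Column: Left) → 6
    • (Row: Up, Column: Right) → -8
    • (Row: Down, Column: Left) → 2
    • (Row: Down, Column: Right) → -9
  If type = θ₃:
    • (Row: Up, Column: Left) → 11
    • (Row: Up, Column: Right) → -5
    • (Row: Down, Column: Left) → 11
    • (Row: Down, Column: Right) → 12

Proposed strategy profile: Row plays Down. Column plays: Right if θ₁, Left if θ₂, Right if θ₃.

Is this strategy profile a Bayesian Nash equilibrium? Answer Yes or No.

No

Row plays Down: E[Down] = 0.8·(1) + 0.1·(4) + 0.1·(1) = 1.3; E[Up] = -4. Best-responding. ✓
Column (type θ₁), facing Down: Left gives 2, Right gives -1. Proposed Right is not best — profitable deviation exists. ✗
Column (type θ₂), facing Down: Left gives 2, Right gives -9. Proposed Left is best. ✓
Column (type θ₃), facing Down: Left gives 11, Right gives 12. Proposed Right is best. ✓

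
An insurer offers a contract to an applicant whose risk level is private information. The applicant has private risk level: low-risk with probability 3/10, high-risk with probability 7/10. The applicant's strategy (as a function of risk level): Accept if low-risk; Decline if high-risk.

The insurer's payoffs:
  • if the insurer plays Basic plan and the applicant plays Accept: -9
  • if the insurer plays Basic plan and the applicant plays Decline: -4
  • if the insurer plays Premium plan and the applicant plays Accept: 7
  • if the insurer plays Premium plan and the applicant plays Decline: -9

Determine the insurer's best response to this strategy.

Premium plan

Compute the insurer's expected payoff for each action, taking the expectation over the applicant's type.
E[Basic plan] = 3/10·(-9) + 7/10·(-4) = -11/2
E[Premium plan] = 3/10·(7) + 7/10·(-9) = -21/5
Best response: Premium plan (-21/5 is the largest).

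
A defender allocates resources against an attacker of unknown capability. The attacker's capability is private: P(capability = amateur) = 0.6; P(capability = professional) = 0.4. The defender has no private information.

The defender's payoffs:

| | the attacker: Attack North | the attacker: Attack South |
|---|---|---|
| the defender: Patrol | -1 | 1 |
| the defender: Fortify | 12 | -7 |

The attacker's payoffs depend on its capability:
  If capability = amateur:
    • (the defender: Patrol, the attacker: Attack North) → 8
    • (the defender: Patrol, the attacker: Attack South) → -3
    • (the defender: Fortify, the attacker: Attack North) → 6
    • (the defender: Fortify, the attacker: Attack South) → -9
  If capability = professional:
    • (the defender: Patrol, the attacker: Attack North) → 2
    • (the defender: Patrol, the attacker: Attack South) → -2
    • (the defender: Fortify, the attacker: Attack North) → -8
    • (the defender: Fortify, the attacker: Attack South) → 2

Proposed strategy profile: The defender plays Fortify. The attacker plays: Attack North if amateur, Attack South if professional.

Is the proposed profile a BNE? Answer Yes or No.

The defender plays Fortify: E[Fortify] = 0.6·(12) + 0.4·(-7) = 4.4; E[Patrol] = -0.2. Best-responding. ✓
The attacker (capability amateur), facing Fortify: Attack North gives 6, Attack South gives -9. Proposed Attack North is best. ✓
The attacker (capability professional), facing Fortify: Attack North gives -8, Attack South gives 2. Proposed Attack South is best. ✓

Yes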